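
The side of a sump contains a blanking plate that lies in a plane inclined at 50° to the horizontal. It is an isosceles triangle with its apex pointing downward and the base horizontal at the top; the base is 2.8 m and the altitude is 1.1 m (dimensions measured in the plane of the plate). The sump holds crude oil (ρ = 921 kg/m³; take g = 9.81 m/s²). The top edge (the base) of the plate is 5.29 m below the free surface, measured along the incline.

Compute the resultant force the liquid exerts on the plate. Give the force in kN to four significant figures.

F ≈ 60.29 kN

γ = ρg = 921 × 9.81 / 1000 = 9.03501 kN/m³.
Let θ = 50° be the plate's angle to the horizontal; measure y along the incline from where the plane meets the free surface. Vertical depth h = y·sinθ with sinθ = 0.766044.
With the apex down, the centroid sits h/3 = 1.1/3 = 0.366667 m below the base (the top edge), so y_c = 5.29 + 0.366667 = 5.65667 m and h_c = 5.65667 × 0.766044 = 4.33326 m.
A = ½ × 2.8 × 1.1 = 1.54 m².
Resultant F = γ·h_c·A = 9.03501 × 4.33326 × 1.54 = 60.2926 kN.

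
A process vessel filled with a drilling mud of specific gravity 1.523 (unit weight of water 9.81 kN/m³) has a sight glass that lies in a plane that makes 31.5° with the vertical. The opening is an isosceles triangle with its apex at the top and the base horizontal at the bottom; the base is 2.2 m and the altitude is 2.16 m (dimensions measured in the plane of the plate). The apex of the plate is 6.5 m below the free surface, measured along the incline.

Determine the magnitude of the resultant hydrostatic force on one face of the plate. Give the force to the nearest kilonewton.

γ = 1.523 × 9.81 = 14.94063 kN/m³.
The plate makes 31.5° with the vertical, i.e. θ = 90° − 31.5° = 58.5° to the horizontal. Measuring y along the incline from the free-surface line, vertical depth h = y·sinθ with sinθ = 0.852640.
With the apex up, the centroid sits 2h/3 = 2 × 2.16/3 = 1.44 m below the apex, so y_c = 6.5 + 1.44 = 7.94 m and h_c = 7.94 × 0.852640 = 6.76996 m.
A = ½ × 2.2 × 2.16 = 2.376 m².
Resultant F = γ·h_c·A = 14.94063 × 6.76996 × 2.376 = 240.326 kN.

F ≈ 240 kN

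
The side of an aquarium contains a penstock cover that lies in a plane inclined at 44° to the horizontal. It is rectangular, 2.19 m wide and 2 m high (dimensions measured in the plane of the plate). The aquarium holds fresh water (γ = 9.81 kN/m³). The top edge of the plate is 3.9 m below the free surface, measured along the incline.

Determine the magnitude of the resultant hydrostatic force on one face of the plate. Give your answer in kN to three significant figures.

γ = 9.81 kN/m³.
Let θ = 44° be the plate's angle to the horizontal; measure y along the incline from where the plane meets the free surface. Vertical depth h = y·sinθ with sinθ = 0.694658.
The centroid lies 2/2 = 1 m below the top edge, so y_c = 3.9 + 1 = 4.9 m and h_c = 4.9 × 0.694658 = 3.40382 m.
A = 2.19 × 2 = 4.38 m².
Resultant F = γ·h_c·A = 9.81 × 3.40382 × 4.38 = 146.255 kN.

F ≈ 146 kN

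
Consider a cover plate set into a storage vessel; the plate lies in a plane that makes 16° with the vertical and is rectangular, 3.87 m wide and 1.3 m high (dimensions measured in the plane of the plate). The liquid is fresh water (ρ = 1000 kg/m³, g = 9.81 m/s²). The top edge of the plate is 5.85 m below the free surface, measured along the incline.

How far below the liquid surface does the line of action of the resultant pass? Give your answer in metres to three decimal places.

γ = ρg = 1000 × 9.81 = 9810 N/m³ = 9.81 kN/m³.
The plate makes 16° with the vertical, i.e. θ = 90° − 16° = 74° to the horizontal. Measuring y along the incline from the free-surface line, vertical depth h = y·sinθ with sinθ = 0.961262.
The centroid lies 1.3/2 = 0.65 m below the top edge, so y_c = 5.85 + 0.65 = 6.5 m and h_c = 6.5 × 0.961262 = 6.2482 m.
A = 3.87 × 1.3 = 5.031 m².
Resultant F = γ·h_c·A = 9.81 × 6.2482 × 5.031 = 308.374 kN.
I_c = b·h³/12 = 3.87 × 1.3³/12 = 0.708533 m⁴.
Centre of pressure: y_p = y_c + I_c/(y_c·A) = 6.5 + 0.708533/(6.5 × 5.031) = 6.5 + 0.0216667 = 6.52167 m along the plane.
Vertically, h_p = y_p·sinθ = 6.52167 × 0.961262 = 6.26903 m.

h_p = 6.269 m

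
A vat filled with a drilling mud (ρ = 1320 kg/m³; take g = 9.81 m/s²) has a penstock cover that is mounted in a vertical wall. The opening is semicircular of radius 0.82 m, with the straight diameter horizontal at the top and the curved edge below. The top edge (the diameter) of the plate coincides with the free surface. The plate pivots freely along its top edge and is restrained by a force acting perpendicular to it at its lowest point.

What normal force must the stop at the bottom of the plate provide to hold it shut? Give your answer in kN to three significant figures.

γ = ρg = 1320 × 9.81 / 1000 = 12.9492 kN/m³.
The centroid of a semicircle lies 4r/(3π) = 0.348019 m from the diameter, here below the top edge, so the centroid depth is h_c = 0.348019 m.
A = πr²/2 = π × 0.82²/2 = 1.0562 m².
Resultant F = γ·h_c·A = 12.9492 × 0.348019 × 1.0562 = 4.75984 kN.
I_c = (π/8 − 8/(9π))·r⁴ = 0.109757 × 0.82⁴ = 0.0496235 m⁴.
Centre of pressure: y_p = y_c + I_c/(y_c·A) = 0.348019 + 0.0496235/(0.348019 × 1.0562) = 0.348019 + 0.135001 = 0.48302 m along the plane.
The resultant acts 0.348019 + 0.135001 = 0.48302 m (along the plate) below the hinge at the top edge, so the moment about the hinge is M = F × 0.48302 = 4.75984 × 0.48302 = 2.2991 kN·m.
A normal force at the bottom, 0.82 m from the hinge, must supply this moment: P = 2.2991/0.82 = 2.80378 kN.

P ≈ 2.80 kN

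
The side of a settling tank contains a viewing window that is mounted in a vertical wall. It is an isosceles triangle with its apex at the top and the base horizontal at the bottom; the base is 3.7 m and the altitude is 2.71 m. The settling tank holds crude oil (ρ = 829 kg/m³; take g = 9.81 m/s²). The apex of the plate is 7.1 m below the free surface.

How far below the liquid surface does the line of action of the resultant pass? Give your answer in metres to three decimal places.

γ = ρg = 829 × 9.81 / 1000 = 8.13249 kN/m³.
With the apex up, the centroid sits 2h/3 = 2 × 2.71/3 = 1.80667 m below the apex, so the centroid depth is h_c = 7.1 + 1.80667 = 8.90667 m.
A = ½ × 3.7 × 2.71 = 5.0135 m².
Resultant F = γ·h_c·A = 8.13249 × 8.90667 × 5.0135 = 363.145 kN.
I_c = b·h³/36 = 3.7 × 2.71³/36 = 2.04554 m⁴.
Centre of pressure: y_p = y_c + I_c/(y_c·A) = 8.90667 + 2.04554/(8.90667 × 5.0135) = 8.90667 + 0.0458091 = 8.95248 m along the plane.

h_p = 8.952 m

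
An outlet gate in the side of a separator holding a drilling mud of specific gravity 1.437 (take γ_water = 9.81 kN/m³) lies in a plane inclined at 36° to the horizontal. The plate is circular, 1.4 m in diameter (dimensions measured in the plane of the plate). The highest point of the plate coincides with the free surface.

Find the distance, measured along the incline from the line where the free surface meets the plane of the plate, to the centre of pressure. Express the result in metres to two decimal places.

y_p = 0.88 m

γ = 1.437 × 9.81 = 14.09697 kN/m³.
Let θ = 36° be the plate's angle to the horizontal; measure y along the incline from where the plane meets the free surface. Vertical depth h = y·sinθ with sinθ = 0.587785.
The centroid is at the centre, 0.7 m below the top of the plate, so y_c = 0.7 m and h_c = 0.7 × 0.587785 = 0.411449 m.
A = π(0.7)² = 1.53938 m².
Resultant F = γ·h_c·A = 14.09697 × 0.411449 × 1.53938 = 8.92869 kN.
I_c = πr⁴/4 = π × 0.7⁴/4 = 0.188574 m⁴.
Centre of pressure: y_p = y_c + I_c/(y_c·A) = 0.7 + 0.188574/(0.7 × 1.53938) = 0.7 + 0.175 = 0.875 m along the plane.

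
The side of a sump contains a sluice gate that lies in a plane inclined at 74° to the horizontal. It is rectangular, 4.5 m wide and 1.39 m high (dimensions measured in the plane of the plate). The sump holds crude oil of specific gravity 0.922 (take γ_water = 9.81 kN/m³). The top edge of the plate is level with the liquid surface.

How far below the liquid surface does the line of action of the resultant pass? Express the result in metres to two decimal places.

γ = 0.922 × 9.81 = 9.04482 kN/m³.
Let θ = 74° be the plate's angle to the horizontal; measure y along the incline from where the plane meets the free surface. Vertical depth h = y·sinθ with sinθ = 0.961262.
The centroid lies 1.39/2 = 0.695 m below the top edge, so y_c = 0.695 m and h_c = 0.695 × 0.961262 = 0.668077 m.
A = 4.5 × 1.39 = 6.255 m².
Resultant F = γ·h_c·A = 9.04482 × 0.668077 × 6.255 = 37.7967 kN.
I_c = b·h³/12 = 4.5 × 1.39³/12 = 1.00711 m⁴.
Centre of pressure: y_p = y_c + I_c/(y_c·A) = 0.695 + 1.00711/(0.695 × 6.255) = 0.695 + 0.231667 = 0.926667 m along the plane.
Vertically, h_p = y_p·sinθ = 0.926667 × 0.961262 = 0.89077 m.

h_p = 0.89 m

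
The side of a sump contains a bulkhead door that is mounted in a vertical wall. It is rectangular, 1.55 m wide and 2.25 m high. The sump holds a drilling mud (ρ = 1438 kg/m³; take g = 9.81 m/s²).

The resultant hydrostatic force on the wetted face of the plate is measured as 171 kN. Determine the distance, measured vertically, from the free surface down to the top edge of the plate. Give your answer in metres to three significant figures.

d_top ≈ 2.35 m

γ = ρg = 1438 × 9.81 / 1000 = 14.10678 kN/m³.
A = 1.55 × 2.25 = 3.4875 m².
From F = γ·h_c·A, the centroid depth is h_c = 171/(14.10678 × 3.4875) = 3.47579 m.
The centroid lies 2.25/2 = 1.125 m below the top edge, so the top edge sits at h_top = 3.47579 − 1.125 = 2.35079 m below the surface.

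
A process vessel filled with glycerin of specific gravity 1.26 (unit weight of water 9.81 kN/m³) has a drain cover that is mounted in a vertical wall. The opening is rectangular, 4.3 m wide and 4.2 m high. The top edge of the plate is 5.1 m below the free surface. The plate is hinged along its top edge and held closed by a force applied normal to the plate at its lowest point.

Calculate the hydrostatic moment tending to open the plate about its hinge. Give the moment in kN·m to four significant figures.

M ≈ 3703 kN·m

γ = 1.26 × 9.81 = 12.3606 kN/m³.
The centroid lies 4.2/2 = 2.1 m below the top edge, so the centroid depth is h_c = 5.1 + 2.1 = 7.2 m.
A = 4.3 × 4.2 = 18.06 m².
Resultant F = γ·h_c·A = 12.3606 × 7.2 × 18.06 = 1607.27 kN.
I_c = b·h³/12 = 4.3 × 4.2³/12 = 26.5482 m⁴.
Centre of pressure: y_p = y_c + I_c/(y_c·A) = 7.2 + 26.5482/(7.2 × 18.06) = 7.2 + 0.204167 = 7.40417 m along the plane.
The resultant acts 2.1 + 0.204167 = 2.30417 m (along the plate) below the hinge at the top edge, so the moment about the hinge is M = F × 2.30417 = 1607.27 × 2.30417 = 3703.42 kN·m.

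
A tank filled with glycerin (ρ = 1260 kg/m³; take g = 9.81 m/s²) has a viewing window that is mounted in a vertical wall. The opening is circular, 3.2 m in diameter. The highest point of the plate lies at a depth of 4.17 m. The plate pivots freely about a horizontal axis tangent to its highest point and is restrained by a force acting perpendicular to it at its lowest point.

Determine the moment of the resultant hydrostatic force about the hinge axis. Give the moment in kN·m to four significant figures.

γ = ρg = 1260 × 9.81 / 1000 = 12.3606 kN/m³.
The centroid is at the centre, 1.6 m below the top of the plate, so the centroid depth is h_c = 4.17 + 1.6 = 5.77 m.
A = π(1.6)² = 8.04248 m².
Resultant F = γ·h_c·A = 12.3606 × 5.77 × 8.04248 = 573.595 kN.
I_c = πr⁴/4 = π × 1.6⁴/4 = 5.14719 m⁴.
Centre of pressure: y_p = y_c + I_c/(y_c·A) = 5.77 + 5.14719/(5.77 × 8.04248) = 5.77 + 0.110919 = 5.88092 m along the plane.
The resultant acts 1.6 + 0.110919 = 1.71092 m (along the plate) below the hinge at the top edge, so the moment about the hinge is M = F × 1.71092 = 573.595 × 1.71092 = 981.375 kN·m.

M ≈ 981.4 kN·m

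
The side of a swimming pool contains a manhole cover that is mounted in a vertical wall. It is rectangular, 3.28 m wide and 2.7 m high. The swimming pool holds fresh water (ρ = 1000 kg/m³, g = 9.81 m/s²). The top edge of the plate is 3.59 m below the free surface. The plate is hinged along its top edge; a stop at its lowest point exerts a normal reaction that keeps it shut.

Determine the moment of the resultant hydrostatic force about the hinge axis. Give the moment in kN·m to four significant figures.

M ≈ 632.2 kN·m

γ = ρg = 1000 × 9.81 = 9810 N/m³ = 9.81 kN/m³.
The centroid lies 2.7/2 = 1.35 m below the top edge, so the centroid depth is h_c = 3.59 + 1.35 = 4.94 m.
A = 3.28 × 2.7 = 8.856 m².
Resultant F = γ·h_c·A = 9.81 × 4.94 × 8.856 = 429.174 kN.
I_c = b·h³/12 = 3.28 × 2.7³/12 = 5.38002 m⁴.
Centre of pressure: y_p = y_c + I_c/(y_c·A) = 4.94 + 5.38002/(4.94 × 8.856) = 4.94 + 0.122976 = 5.06298 m along the plane.
The resultant acts 1.35 + 0.122976 = 1.47298 m (along the plate) below the hinge at the top edge, so the moment about the hinge is M = F × 1.47298 = 429.174 × 1.47298 = 632.165 kN·m.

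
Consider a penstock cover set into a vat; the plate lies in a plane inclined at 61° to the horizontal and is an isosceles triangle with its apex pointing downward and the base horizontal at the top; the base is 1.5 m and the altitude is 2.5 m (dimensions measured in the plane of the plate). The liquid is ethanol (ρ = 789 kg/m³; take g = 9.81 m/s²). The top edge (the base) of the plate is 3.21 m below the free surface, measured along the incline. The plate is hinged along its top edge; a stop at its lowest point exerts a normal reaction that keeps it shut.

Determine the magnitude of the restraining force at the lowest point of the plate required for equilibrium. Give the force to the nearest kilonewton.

P ≈ 19 kN

γ = ρg = 789 × 9.81 / 1000 = 7.74009 kN/m³.
Let θ = 61° be the plate's angle to the horizontal; measure y along the incline from where the plane meets the free surface. Vertical depth h = y·sinθ with sinθ = 0.874620.
With the apex down, the centroid sits h/3 = 2.5/3 = 0.833333 m below the base (the top edge), so y_c = 3.21 + 0.833333 = 4.04333 m and h_c = 4.04333 × 0.874620 = 3.53638 m.
A = ½ × 1.5 × 2.5 = 1.875 m².
Resultant F = γ·h_c·A = 7.74009 × 3.53638 × 1.875 = 51.3223 kN.
I_c = b·h³/36 = 1.5 × 2.5³/36 = 0.651042 m⁴.
Centre of pressure: y_p = y_c + I_c/(y_c·A) = 4.04333 + 0.651042/(4.04333 × 1.875) = 4.04333 + 0.0858754 = 4.12921 m along the plane.
The resultant acts 0.833333 + 0.0858754 = 0.919208 m (along the plate) below the hinge at the top edge, so the moment about the hinge is M = F × 0.919208 = 51.3223 × 0.919208 = 47.1759 kN·m.
A normal force at the bottom, 2.5 m from the hinge, must supply this moment: P = 47.1759/2.5 = 18.8704 kN.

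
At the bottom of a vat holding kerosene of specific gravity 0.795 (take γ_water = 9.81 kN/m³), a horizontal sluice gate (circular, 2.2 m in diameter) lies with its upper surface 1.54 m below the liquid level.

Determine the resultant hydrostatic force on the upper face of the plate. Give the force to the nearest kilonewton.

γ = 0.795 × 9.81 = 7.79895 kN/m³.
The plate is horizontal, so pressure is uniform at p = γ·h = 7.79895 × 1.54 = 12.0104 kN/m².
A = π(1.1)² = 3.80133 m².
F = p·A = 12.0104 × 3.80133 = 45.6555 kN.

F ≈ 46 kN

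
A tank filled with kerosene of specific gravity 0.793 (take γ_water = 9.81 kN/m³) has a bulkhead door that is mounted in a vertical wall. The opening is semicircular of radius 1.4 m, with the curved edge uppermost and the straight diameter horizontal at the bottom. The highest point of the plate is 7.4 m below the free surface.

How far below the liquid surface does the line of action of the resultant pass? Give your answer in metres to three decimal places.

γ = 0.793 × 9.81 = 7.77933 kN/m³.
The centroid lies 4r/(3π) = 0.594178 m above the diameter, so r − 4r/(3π) = 1.4 − 0.594178 = 0.805822 m below the topmost point, so the centroid depth is h_c = 7.4 + 0.805822 = 8.20582 m.
A = πr²/2 = π × 1.4²/2 = 3.07876 m².
Resultant F = γ·h_c·A = 7.77933 × 8.20582 × 3.07876 = 196.535 kN.
I_c = (π/8 − 8/(9π))·r⁴ = 0.109757 × 1.4⁴ = 0.421642 m⁴.
Centre of pressure: y_p = y_c + I_c/(y_c·A) = 8.20582 + 0.421642/(8.20582 × 3.07876) = 8.20582 + 0.0166896 = 8.22251 m along the plane.

h_p = 8.223 m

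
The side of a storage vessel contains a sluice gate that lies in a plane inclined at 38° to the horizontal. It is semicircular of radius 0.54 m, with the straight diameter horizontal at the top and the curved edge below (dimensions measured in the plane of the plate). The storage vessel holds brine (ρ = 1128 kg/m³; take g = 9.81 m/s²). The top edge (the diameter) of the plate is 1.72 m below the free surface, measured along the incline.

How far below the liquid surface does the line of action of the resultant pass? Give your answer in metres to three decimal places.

h_p = 1.206 m

γ = ρg = 1128 × 9.81 / 1000 = 11.06568 kN/m³.
Let θ = 38° be the plate's angle to the horizontal; measure y along the incline from where the plane meets the free surface. Vertical depth h = y·sinθ with sinθ = 0.615661.
The centroid of a semicircle lies 4r/(3π) = 0.229183 m from the diameter, here below the top edge, so y_c = 1.72 + 0.229183 = 1.94918 m and h_c = 1.94918 × 0.615661 = 1.20003 m.
A = πr²/2 = π × 0.54²/2 = 0.458044 m².
Resultant F = γ·h_c·A = 11.06568 × 1.20003 × 0.458044 = 6.08243 kN.
I_c = (π/8 − 8/(9π))·r⁴ = 0.109757 × 0.54⁴ = 0.0093327 m⁴.
Centre of pressure: y_p = y_c + I_c/(y_c·A) = 1.94918 + 0.0093327/(1.94918 × 0.458044) = 1.94918 + 0.0104532 = 1.95963 m along the plane.
Vertically, h_p = y_p·sinθ = 1.95963 × 0.615661 = 1.20647 m.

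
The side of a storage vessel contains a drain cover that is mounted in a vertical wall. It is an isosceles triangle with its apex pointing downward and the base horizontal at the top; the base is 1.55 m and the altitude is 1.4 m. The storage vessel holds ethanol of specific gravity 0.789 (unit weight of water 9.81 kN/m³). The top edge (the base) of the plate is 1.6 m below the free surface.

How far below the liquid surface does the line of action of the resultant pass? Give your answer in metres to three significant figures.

γ = 0.789 × 9.81 = 7.74009 kN/m³.
With the apex down, the centroid sits h/3 = 1.4/3 = 0.466667 m below the base (the top edge), so the centroid depth is h_c = 1.6 + 0.466667 = 2.06667 m.
A = ½ × 1.55 × 1.4 = 1.085 m².
Resultant F = γ·h_c·A = 7.74009 × 2.06667 × 1.085 = 17.3559 kN.
I_c = b·h³/36 = 1.55 × 1.4³/36 = 0.118144 m⁴.
Centre of pressure: y_p = y_c + I_c/(y_c·A) = 2.06667 + 0.118144/(2.06667 × 1.085) = 2.06667 + 0.0526879 = 2.11936 m along the plane.

h_p = 2.12 m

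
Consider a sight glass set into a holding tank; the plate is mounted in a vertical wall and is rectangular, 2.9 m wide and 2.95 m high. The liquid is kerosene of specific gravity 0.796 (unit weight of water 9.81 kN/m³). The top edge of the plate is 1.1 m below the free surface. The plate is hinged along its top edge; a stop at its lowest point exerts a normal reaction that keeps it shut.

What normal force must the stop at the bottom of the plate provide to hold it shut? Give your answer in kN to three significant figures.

γ = 0.796 × 9.81 = 7.80876 kN/m³.
The centroid lies 2.95/2 = 1.475 m below the top edge, so the centroid depth is h_c = 1.1 + 1.475 = 2.575 m.
A = 2.9 × 2.95 = 8.555 m².
Resultant F = γ·h_c·A = 7.80876 × 2.575 × 8.555 = 172.02 kN.
I_c = b·h³/12 = 2.9 × 2.95³/12 = 6.20416 m⁴.
Centre of pressure: y_p = y_c + I_c/(y_c·A) = 2.575 + 6.20416/(2.575 × 8.555) = 2.575 + 0.281634 = 2.85663 m along the plane.
The resultant acts 1.475 + 0.281634 = 1.75663 m (along the plate) below the hinge at the top edge, so the moment about the hinge is M = F × 1.75663 = 172.02 × 1.75663 = 302.175 kN·m.
A normal force at the bottom, 2.95 m from the hinge, must supply this moment: P = 302.175/2.95 = 102.432 kN.

P ≈ 102 kN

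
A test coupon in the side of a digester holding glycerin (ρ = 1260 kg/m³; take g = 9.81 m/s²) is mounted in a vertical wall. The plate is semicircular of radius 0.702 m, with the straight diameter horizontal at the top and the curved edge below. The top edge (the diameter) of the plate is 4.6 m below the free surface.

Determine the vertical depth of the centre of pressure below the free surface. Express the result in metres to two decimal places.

γ = ρg = 1260 × 9.81 / 1000 = 12.3606 kN/m³.
The centroid of a semicircle lies 4r/(3π) = 0.297938 m from the diameter, here below the top edge, so the centroid depth is h_c = 4.6 + 0.297938 = 4.89794 m.
A = πr²/2 = π × 0.702²/2 = 0.774095 m².
Resultant F = γ·h_c·A = 12.3606 × 4.89794 × 0.774095 = 46.8649 kN.
I_c = (π/8 − 8/(9π))·r⁴ = 0.109757 × 0.702⁴ = 0.0266551 m⁴.
Centre of pressure: y_p = y_c + I_c/(y_c·A) = 4.89794 + 0.0266551/(4.89794 × 0.774095) = 4.89794 + 0.00703028 = 4.90497 m along the plane.

h_p = 4.90 m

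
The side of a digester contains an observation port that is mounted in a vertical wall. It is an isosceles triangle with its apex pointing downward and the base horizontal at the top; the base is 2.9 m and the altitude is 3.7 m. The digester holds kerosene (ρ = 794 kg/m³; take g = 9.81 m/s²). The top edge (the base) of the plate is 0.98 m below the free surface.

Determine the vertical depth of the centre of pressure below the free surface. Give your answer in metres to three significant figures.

γ = ρg = 794 × 9.81 / 1000 = 7.78914 kN/m³.
With the apex down, the centroid sits h/3 = 3.7/3 = 1.23333 m below the base (the top edge), so the centroid depth is h_c = 0.98 + 1.23333 = 2.21333 m.
A = ½ × 2.9 × 3.7 = 5.365 m².
Resultant F = γ·h_c·A = 7.78914 × 2.21333 × 5.365 = 92.4923 kN.
I_c = b·h³/36 = 2.9 × 3.7³/36 = 4.08038 m⁴.
Centre of pressure: y_p = y_c + I_c/(y_c·A) = 2.21333 + 4.08038/(2.21333 × 5.365) = 2.21333 + 0.343625 = 2.55695 m along the plane.

h_p = 2.56 m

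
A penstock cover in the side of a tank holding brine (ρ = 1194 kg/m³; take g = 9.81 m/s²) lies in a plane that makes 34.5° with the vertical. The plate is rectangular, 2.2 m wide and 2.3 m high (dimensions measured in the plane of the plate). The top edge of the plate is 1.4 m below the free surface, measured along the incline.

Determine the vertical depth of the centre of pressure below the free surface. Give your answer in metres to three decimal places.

h_p = 2.244 m

γ = ρg = 1194 × 9.81 / 1000 = 11.71314 kN/m³.
The plate makes 34.5° with the vertical, i.e. θ = 90° − 34.5° = 55.5° to the horizontal. Measuring y along the incline from the free-surface line, vertical depth h = y·sinθ with sinθ = 0.824126.
The centroid lies 2.3/2 = 1.15 m below the top edge, so y_c = 1.4 + 1.15 = 2.55 m and h_c = 2.55 × 0.824126 = 2.10152 m.
A = 2.2 × 2.3 = 5.06 m².
Resultant F = γ·h_c·A = 11.71314 × 2.10152 × 5.06 = 124.554 kN.
I_c = b·h³/12 = 2.2 × 2.3³/12 = 2.23062 m⁴.
Centre of pressure: y_p = y_c + I_c/(y_c·A) = 2.55 + 2.23062/(2.55 × 5.06) = 2.55 + 0.172876 = 2.72288 m along the plane.
Vertically, h_p = y_p·sinθ = 2.72288 × 0.824126 = 2.244 m.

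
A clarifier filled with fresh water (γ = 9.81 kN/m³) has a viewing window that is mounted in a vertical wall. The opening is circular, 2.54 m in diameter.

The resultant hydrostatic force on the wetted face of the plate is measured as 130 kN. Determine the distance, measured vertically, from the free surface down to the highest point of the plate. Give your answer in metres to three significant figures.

γ = 9.81 kN/m³.
A = π(1.27)² = 5.06707 m².
From F = γ·h_c·A, the centroid depth is h_c = 130/(9.81 × 5.06707) = 2.61528 m.
The centroid is at the centre, 1.27 m below the top of the plate, so the highest point sits at h_top = 2.61528 − 1.27 = 1.34528 m below the surface.

d_top ≈ 1.35 m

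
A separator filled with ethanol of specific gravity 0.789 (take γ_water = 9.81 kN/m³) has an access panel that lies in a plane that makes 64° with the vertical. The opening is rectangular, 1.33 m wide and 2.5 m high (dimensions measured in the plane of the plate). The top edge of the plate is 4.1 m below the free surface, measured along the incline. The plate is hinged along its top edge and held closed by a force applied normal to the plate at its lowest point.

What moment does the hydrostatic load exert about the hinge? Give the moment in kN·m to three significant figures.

γ = 0.789 × 9.81 = 7.74009 kN/m³.
The plate makes 64° with the vertical, i.e. θ = 90° − 64° = 26° to the horizontal. Measuring y along the incline from the free-surface line, vertical depth h = y·sinθ with sinθ = 0.438371.
The centroid lies 2.5/2 = 1.25 m below the top edge, so y_c = 4.1 + 1.25 = 5.35 m and h_c = 5.35 × 0.438371 = 2.34528 m.
A = 1.33 × 2.5 = 3.325 m².
Resultant F = γ·h_c·A = 7.74009 × 2.34528 × 3.325 = 60.3577 kN.
I_c = b·h³/12 = 1.33 × 2.5³/12 = 1.73177 m⁴.
Centre of pressure: y_p = y_c + I_c/(y_c·A) = 5.35 + 1.73177/(5.35 × 3.325) = 5.35 + 0.097352 = 5.44735 m along the plane.
The resultant acts 1.25 + 0.097352 = 1.34735 m (along the plate) below the hinge at the top edge, so the moment about the hinge is M = F × 1.34735 = 60.3577 × 1.34735 = 81.3229 kN·m.

M ≈ 81.3 kN·m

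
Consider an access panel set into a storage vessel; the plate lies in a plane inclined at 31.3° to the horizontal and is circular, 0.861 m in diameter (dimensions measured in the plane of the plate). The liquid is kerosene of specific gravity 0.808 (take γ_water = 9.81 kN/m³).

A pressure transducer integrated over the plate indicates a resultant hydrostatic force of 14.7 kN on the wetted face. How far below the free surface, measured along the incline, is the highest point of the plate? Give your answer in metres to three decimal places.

γ = 0.808 × 9.81 = 7.92648 kN/m³.
A = π(0.4305)² = 0.582232 m².
From F = γ·h_c·A, the centroid depth is h_c = 14.7/(7.92648 × 0.582232) = 3.18523 m.
Let θ = 31.3° be the plate's angle to the horizontal; measure y along the incline from where the plane meets the free surface. Vertical depth h = y·sinθ with sinθ = 0.519519.
Along the incline, y_c = h_c/sinθ = 3.18523/0.519519 = 6.13111 m.
The centroid is at the centre, 0.4305 m below the top of the plate, so the highest point sits at y_top = 6.13111 − 0.4305 = 5.70061 m along the incline.

y_top ≈ 5.701 m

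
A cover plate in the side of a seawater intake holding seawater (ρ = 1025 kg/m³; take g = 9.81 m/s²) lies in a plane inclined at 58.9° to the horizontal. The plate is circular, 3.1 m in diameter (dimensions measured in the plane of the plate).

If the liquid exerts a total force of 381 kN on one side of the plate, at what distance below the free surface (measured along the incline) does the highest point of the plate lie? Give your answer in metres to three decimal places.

y_top ≈ 4.313 m

γ = ρg = 1025 × 9.81 / 1000 = 10.05525 kN/m³.
A = π(1.55)² = 7.54768 m².
From F = γ·h_c·A, the centroid depth is h_c = 381/(10.05525 × 7.54768) = 5.02017 m.
Let θ = 58.9° be the plate's angle to the horizontal; measure y along the incline from where the plane meets the free surface. Vertical depth h = y·sinθ with sinθ = 0.856267.
Along the incline, y_c = h_c/sinθ = 5.02017/0.856267 = 5.86286 m.
The centroid is at the centre, 1.55 m below the top of the plate, so the highest point sits at y_top = 5.86286 − 1.55 = 4.31286 m along the incline.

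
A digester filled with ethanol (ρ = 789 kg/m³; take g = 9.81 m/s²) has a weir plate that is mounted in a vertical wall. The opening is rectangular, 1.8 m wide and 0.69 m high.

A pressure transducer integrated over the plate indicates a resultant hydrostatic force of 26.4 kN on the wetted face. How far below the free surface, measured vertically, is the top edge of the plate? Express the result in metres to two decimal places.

d_top ≈ 2.40 m

γ = ρg = 789 × 9.81 / 1000 = 7.74009 kN/m³.
A = 1.8 × 0.69 = 1.242 m².
From F = γ·h_c·A, the centroid depth is h_c = 26.4/(7.74009 × 1.242) = 2.74623 m.
The centroid lies 0.69/2 = 0.345 m below the top edge, so the top edge sits at h_top = 2.74623 − 0.345 = 2.40123 m below the surface.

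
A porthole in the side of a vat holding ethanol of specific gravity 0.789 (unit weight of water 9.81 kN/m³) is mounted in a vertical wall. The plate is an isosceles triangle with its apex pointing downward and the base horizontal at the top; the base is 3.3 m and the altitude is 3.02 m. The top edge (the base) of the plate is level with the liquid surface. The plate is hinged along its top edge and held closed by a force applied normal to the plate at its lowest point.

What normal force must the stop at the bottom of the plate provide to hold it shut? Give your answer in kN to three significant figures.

γ = 0.789 × 9.81 = 7.74009 kN/m³.
With the apex down, the centroid sits h/3 = 3.02/3 = 1.00667 m below the base (the top edge), so the centroid depth is h_c = 1.00667 m.
A = ½ × 3.3 × 3.02 = 4.983 m².
Resultant F = γ·h_c·A = 7.74009 × 1.00667 × 4.983 = 38.8261 kN.
I_c = b·h³/36 = 3.3 × 3.02³/36 = 2.52483 m⁴.
Centre of pressure: y_p = y_c + I_c/(y_c·A) = 1.00667 + 2.52483/(1.00667 × 4.983) = 1.00667 + 0.503332 = 1.51 m along the plane.
The resultant acts 1.00667 + 0.503332 = 1.51 m (along the plate) below the hinge at the top edge, so the moment about the hinge is M = F × 1.51 = 38.8261 × 1.51 = 58.6274 kN·m.
A normal force at the bottom, 3.02 m from the hinge, must supply this moment: P = 58.6274/3.02 = 19.413 kN.

P ≈ 19.4 kN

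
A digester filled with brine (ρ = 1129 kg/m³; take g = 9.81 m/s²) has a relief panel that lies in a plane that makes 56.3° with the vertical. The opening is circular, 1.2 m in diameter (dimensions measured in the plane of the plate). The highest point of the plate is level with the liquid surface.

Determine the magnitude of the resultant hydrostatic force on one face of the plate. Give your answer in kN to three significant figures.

γ = ρg = 1129 × 9.81 / 1000 = 11.07549 kN/m³.
The plate makes 56.3° with the vertical, i.e. θ = 90° − 56.3° = 33.7° to the horizontal. Measuring y along the incline from the free-surface line, vertical depth h = y·sinθ with sinθ = 0.554844.
The centroid is at the centre, 0.6 m below the top of the plate, so y_c = 0.6 m and h_c = 0.6 × 0.554844 = 0.332906 m.
A = π(0.6)² = 1.13097 m².
Resultant F = γ·h_c·A = 11.07549 × 0.332906 × 1.13097 = 4.17 kN.

F ≈ 4.17 kN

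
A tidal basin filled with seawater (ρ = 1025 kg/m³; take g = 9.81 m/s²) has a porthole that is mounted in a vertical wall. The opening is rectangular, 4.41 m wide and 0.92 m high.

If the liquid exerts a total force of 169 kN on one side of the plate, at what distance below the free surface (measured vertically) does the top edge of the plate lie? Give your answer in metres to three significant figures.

γ = ρg = 1025 × 9.81 / 1000 = 10.05525 kN/m³.
A = 4.41 × 0.92 = 4.0572 m².
From F = γ·h_c·A, the centroid depth is h_c = 169/(10.05525 × 4.0572) = 4.14255 m.
The centroid lies 0.92/2 = 0.46 m below the top edge, so the top edge sits at h_top = 4.14255 − 0.46 = 3.68255 m below the surface.

d_top ≈ 3.68 m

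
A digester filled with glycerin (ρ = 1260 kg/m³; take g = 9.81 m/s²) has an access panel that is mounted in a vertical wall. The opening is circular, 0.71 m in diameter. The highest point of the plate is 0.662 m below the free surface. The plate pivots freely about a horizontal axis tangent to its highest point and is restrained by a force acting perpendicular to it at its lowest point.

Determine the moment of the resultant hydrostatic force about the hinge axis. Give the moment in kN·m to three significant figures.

M ≈ 1.92 kN·m

γ = ρg = 1260 × 9.81 / 1000 = 12.3606 kN/m³.
The centroid is at the centre, 0.355 m below the top of the plate, so the centroid depth is h_c = 0.662 + 0.355 = 1.017 m.
A = π(0.355)² = 0.395919 m².
Resultant F = γ·h_c·A = 12.3606 × 1.017 × 0.395919 = 4.97699 kN.
I_c = πr⁴/4 = π × 0.355⁴/4 = 0.0124739 m⁴.
Centre of pressure: y_p = y_c + I_c/(y_c·A) = 1.017 + 0.0124739/(1.017 × 0.395919) = 1.017 + 0.0309795 = 1.04798 m along the plane.
The resultant acts 0.355 + 0.0309795 = 0.385979 m (along the plate) below the hinge at the top edge, so the moment about the hinge is M = F × 0.385979 = 4.97699 × 0.385979 = 1.92101 kN·m.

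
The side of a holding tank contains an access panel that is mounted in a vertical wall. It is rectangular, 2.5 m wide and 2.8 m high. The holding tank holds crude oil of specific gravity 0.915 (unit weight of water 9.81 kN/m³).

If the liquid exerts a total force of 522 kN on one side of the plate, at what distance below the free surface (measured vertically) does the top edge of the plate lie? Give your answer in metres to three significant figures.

d_top ≈ 6.91 m

γ = 0.915 × 9.81 = 8.97615 kN/m³.
A = 2.5 × 2.8 = 7 m².
From F = γ·h_c·A, the centroid depth is h_c = 522/(8.97615 × 7) = 8.30773 m.
The centroid lies 2.8/2 = 1.4 m below the top edge, so the top edge sits at h_top = 8.30773 − 1.4 = 6.90773 m below the surface.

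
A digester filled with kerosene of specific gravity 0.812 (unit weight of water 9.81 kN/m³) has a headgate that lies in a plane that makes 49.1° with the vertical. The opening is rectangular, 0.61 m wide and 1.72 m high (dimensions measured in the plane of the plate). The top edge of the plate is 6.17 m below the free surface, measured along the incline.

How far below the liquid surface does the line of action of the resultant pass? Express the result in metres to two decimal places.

h_p = 4.63 m

γ = 0.812 × 9.81 = 7.96572 kN/m³.
The plate makes 49.1° with the vertical, i.e. θ = 90° − 49.1° = 40.9° to the horizontal. Measuring y along the incline from the free-surface line, vertical depth h = y·sinθ with sinθ = 0.654741.
The centroid lies 1.72/2 = 0.86 m below the top edge, so y_c = 6.17 + 0.86 = 7.03 m and h_c = 7.03 × 0.654741 = 4.60283 m.
A = 0.61 × 1.72 = 1.0492 m².
Resultant F = γ·h_c·A = 7.96572 × 4.60283 × 1.0492 = 38.4688 kN.
I_c = b·h³/12 = 0.61 × 1.72³/12 = 0.258663 m⁴.
Centre of pressure: y_p = y_c + I_c/(y_c·A) = 7.03 + 0.258663/(7.03 × 1.0492) = 7.03 + 0.0350688 = 7.06507 m along the plane.
Vertically, h_p = y_p·sinθ = 7.06507 × 0.654741 = 4.62579 m.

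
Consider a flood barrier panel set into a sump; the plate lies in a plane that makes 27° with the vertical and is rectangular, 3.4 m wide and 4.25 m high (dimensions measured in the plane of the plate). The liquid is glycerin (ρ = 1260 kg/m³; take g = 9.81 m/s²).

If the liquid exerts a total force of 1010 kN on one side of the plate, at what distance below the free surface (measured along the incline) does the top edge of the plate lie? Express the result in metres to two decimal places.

γ = ρg = 1260 × 9.81 / 1000 = 12.3606 kN/m³.
A = 3.4 × 4.25 = 14.45 m².
From F = γ·h_c·A, the centroid depth is h_c = 1010/(12.3606 × 14.45) = 5.65476 m.
The plate makes 27° with the vertical, i.e. θ = 90° − 27° = 63° to the horizontal. Measuring y along the incline from the free-surface line, vertical depth h = y·sinθ with sinθ = 0.891007.
Along the incline, y_c = h_c/sinθ = 5.65476/0.891007 = 6.34648 m.
The centroid lies 4.25/2 = 2.125 m below the top edge, so the top edge sits at y_top = 6.34648 − 2.125 = 4.22148 m along the incline.

y_top ≈ 4.22 m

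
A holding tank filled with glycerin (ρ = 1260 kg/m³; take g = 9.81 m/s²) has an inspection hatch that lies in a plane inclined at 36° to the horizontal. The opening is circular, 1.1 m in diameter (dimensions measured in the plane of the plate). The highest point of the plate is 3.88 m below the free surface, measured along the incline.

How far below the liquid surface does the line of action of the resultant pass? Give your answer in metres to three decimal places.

γ = ρg = 1260 × 9.81 / 1000 = 12.3606 kN/m³.
Let θ = 36° be the plate's angle to the horizontal; measure y along the incline from where the plane meets the free surface. Vertical depth h = y·sinθ with sinθ = 0.587785.
The centroid is at the centre, 0.55 m below the top of the plate, so y_c = 3.88 + 0.55 = 4.43 m and h_c = 4.43 × 0.587785 = 2.60389 m.
A = π(0.55)² = 0.950332 m².
Resultant F = γ·h_c·A = 12.3606 × 2.60389 × 0.950332 = 30.587 kN.
I_c = πr⁴/4 = π × 0.55⁴/4 = 0.0718688 m⁴.
Centre of pressure: y_p = y_c + I_c/(y_c·A) = 4.43 + 0.0718688/(4.43 × 0.950332) = 4.43 + 0.0170711 = 4.44707 m along the plane.
Vertically, h_p = y_p·sinθ = 4.44707 × 0.587785 = 2.61392 m.

h_p = 2.614 m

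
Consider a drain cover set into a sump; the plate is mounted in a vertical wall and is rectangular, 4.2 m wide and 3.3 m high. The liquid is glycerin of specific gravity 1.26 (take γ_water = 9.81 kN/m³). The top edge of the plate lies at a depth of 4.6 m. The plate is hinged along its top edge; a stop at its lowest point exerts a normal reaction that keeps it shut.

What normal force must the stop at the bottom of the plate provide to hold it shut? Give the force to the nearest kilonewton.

γ = 1.26 × 9.81 = 12.3606 kN/m³.
The centroid lies 3.3/2 = 1.65 m below the top edge, so the centroid depth is h_c = 4.6 + 1.65 = 6.25 m.
A = 4.2 × 3.3 = 13.86 m².
Resultant F = γ·h_c·A = 12.3606 × 6.25 × 13.86 = 1070.74 kN.
I_c = b·h³/12 = 4.2 × 3.3³/12 = 12.5779 m⁴.
Centre of pressure: y_p = y_c + I_c/(y_c·A) = 6.25 + 12.5779/(6.25 × 13.86) = 6.25 + 0.145199 = 6.3952 m along the plane.
The resultant acts 1.65 + 0.145199 = 1.7952 m (along the plate) below the hinge at the top edge, so the moment about the hinge is M = F × 1.7952 = 1070.74 × 1.7952 = 1922.19 kN·m.
A normal force at the bottom, 3.3 m from the hinge, must supply this moment: P = 1922.19/3.3 = 582.482 kN.

P ≈ 582 kN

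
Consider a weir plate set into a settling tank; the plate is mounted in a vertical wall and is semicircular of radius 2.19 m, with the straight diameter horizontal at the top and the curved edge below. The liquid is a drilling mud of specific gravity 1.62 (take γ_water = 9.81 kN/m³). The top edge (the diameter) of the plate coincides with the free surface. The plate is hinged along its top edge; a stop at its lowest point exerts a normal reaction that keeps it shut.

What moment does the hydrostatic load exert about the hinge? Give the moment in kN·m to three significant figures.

γ = 1.62 × 9.81 = 15.8922 kN/m³.
The centroid of a semicircle lies 4r/(3π) = 0.929465 m from the diameter, here below the top edge, so the centroid depth is h_c = 0.929465 m.
A = πr²/2 = π × 2.19²/2 = 7.5337 m².
Resultant F = γ·h_c·A = 15.8922 × 0.929465 × 7.5337 = 111.282 kN.
I_c = (π/8 − 8/(9π))·r⁴ = 0.109757 × 2.19⁴ = 2.52469 m⁴.
Centre of pressure: y_p = y_c + I_c/(y_c·A) = 0.929465 + 2.52469/(0.929465 × 7.5337) = 0.929465 + 0.360551 = 1.29002 m along the plane.
The resultant acts 0.929465 + 0.360551 = 1.29002 m (along the plate) below the hinge at the top edge, so the moment about the hinge is M = F × 1.29002 = 111.282 × 1.29002 = 143.556 kN·m.

M ≈ 144 kN·m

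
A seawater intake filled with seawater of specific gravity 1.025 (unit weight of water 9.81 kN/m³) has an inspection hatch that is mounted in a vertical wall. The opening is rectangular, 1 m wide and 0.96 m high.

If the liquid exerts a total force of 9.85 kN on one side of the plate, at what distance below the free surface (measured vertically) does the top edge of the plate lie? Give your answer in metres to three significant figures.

γ = 1.025 × 9.81 = 10.05525 kN/m³.
A = 1 × 0.96 = 0.96 m².
From F = γ·h_c·A, the centroid depth is h_c = 9.85/(10.05525 × 0.96) = 1.0204 m.
The centroid lies 0.96/2 = 0.48 m below the top edge, so the top edge sits at h_top = 1.0204 − 0.48 = 0.5404 m below the surface.

d_top ≈ 0.540 m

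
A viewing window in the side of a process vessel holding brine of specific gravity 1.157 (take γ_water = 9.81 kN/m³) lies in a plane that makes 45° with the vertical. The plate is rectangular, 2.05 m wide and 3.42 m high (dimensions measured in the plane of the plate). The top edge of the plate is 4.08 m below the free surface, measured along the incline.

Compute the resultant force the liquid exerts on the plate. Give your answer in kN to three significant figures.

F ≈ 326 kN

γ = 1.157 × 9.81 = 11.35017 kN/m³.
The plate makes 45° with the vertical, i.e. θ = 90° − 45° = 45° to the horizontal. Measuring y along the incline from the free-surface line, vertical depth h = y·sinθ with sinθ = 0.707107.
The centroid lies 3.42/2 = 1.71 m below the top edge, so y_c = 4.08 + 1.71 = 5.79 m and h_c = 5.79 × 0.707107 = 4.09415 m.
A = 2.05 × 3.42 = 7.011 m².
Resultant F = γ·h_c·A = 11.35017 × 4.09415 × 7.011 = 325.796 kN.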